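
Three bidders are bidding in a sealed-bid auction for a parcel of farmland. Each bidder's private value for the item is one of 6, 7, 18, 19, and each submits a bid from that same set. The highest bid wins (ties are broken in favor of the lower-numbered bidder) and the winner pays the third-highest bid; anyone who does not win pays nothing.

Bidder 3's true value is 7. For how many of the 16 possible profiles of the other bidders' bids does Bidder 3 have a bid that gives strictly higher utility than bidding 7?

Others bid (6, 7): truth gives 0; bid 18 gives 1 > 0. Violating.
Others bid (6, 18): truth gives 0; bid 19 gives 1 > 0. Violating.
Others bid (7, 6): truth gives 0; bid 18 gives 1 > 0. Violating.
Others bid (18, 6): truth gives 0; bid 19 gives 1 > 0. Violating.
Others bid (6, 6): truth gives 1; no alternative beats it.
Others bid (6, 19): truth gives 0; no alternative beats it.
(Checking all 16 profiles: 4 have a profitable deviation, 12 do not.)

4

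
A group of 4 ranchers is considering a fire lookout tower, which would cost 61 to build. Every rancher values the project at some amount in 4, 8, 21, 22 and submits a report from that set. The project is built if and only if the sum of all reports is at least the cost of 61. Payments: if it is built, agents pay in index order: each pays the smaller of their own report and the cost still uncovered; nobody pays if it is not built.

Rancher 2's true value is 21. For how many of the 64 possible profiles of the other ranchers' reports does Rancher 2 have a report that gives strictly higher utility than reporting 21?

Others report (21, 21, 21): truth gives 0; report 4 gives 17 > 0. Violating.
Others report (21, 21, 22): truth gives 0; report 4 gives 17 > 0. Violating.
Others report (21, 22, 21): truth gives 0; report 4 gives 17 > 0. Violating.
Others report (21, 22, 22): truth gives 0; report 4 gives 17 > 0. Violating.
Others report (4, 4, 4): truth gives 0; no alternative beats it.
Others report (4, 4, 8): truth gives 0; no alternative beats it.
(Checking all 64 profiles: 8 have a profitable deviation, 56 do not.)

8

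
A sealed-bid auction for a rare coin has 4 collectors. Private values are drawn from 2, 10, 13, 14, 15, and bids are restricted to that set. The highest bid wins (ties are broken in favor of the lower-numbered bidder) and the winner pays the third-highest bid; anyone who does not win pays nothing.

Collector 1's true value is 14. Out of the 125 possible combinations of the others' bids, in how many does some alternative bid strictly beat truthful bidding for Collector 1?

Others bid (2, 2, 15): truth gives 0; bid 15 gives 12 > 0. Violating.
Others bid (2, 10, 15): truth gives 0; bid 15 gives 4 > 0. Violating.
Others bid (2, 13, 15): truth gives 0; bid 15 gives 1 > 0. Violating.
Others bid (2, 15, 2): truth gives 0; bid 15 gives 12 > 0. Violating.
Others bid (2, 2, 2): truth gives 12; no alternative beats it.
Others bid (2, 2, 10): truth gives 12; no alternative beats it.
(Checking all 125 profiles: 27 have a profitable deviation, 98 do not.)

27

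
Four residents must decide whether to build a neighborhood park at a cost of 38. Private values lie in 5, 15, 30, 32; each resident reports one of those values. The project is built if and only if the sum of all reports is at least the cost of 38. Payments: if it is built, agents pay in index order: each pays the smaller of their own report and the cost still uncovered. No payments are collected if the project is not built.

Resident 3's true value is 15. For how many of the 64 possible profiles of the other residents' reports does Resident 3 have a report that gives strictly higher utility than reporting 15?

12

Others report (5, 5, 30): truth gives 0; report 5 gives 10 > 0. Violating.
Others report (5, 5, 32): truth gives 0; report 5 gives 10 > 0. Violating.
Others report (5, 15, 15): truth gives 0; report 5 gives 10 > 0. Violating.
Others report (5, 15, 30): truth gives 0; report 5 gives 10 > 0. Violating.
Others report (5, 5, 5): truth gives 0; no alternative beats it.
Others report (5, 5, 15): truth gives 0; no alternative beats it.
(Checking all 64 profiles: 12 have a profitable deviation, 52 do not.)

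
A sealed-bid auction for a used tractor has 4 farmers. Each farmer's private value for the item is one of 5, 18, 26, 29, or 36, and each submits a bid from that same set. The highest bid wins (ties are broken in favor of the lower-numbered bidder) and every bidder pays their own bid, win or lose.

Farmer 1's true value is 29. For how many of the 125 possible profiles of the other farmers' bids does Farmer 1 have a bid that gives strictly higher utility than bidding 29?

Others bid (5, 5, 5): truth gives 0; bid 5 gives 24 > 0. Violating.
Others bid (5, 5, 18): truth gives 0; bid 18 gives 11 > 0. Violating.
Others bid (5, 5, 26): truth gives 0; bid 26 gives 3 > 0. Violating.
Others bid (5, 5, 36): truth gives -29; bid 5 gives -5 > -29. Violating.
Others bid (5, 5, 29): truth gives 0; no alternative beats it.
Others bid (5, 18, 29): truth gives 0; no alternative beats it.
(Checking all 125 profiles: 88 have a profitable deviation, 37 do not.)

88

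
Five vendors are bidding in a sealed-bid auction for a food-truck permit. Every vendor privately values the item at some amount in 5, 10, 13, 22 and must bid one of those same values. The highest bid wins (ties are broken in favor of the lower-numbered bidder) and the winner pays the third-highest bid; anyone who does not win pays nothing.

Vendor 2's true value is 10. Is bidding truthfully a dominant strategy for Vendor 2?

No

Consider the case where Vendor 1 bids 5, Vendor 3 bids 5, Vendor 4 bids 5 and Vendor 5 bids 13.
Truthful bid 10: loses, pays 0, utility 0.
Bid 13 instead: wins, pays 5, utility 10 - 5 = 5.
Since 5 > 0, bidding 13 is strictly better here, so truthful bidding is not dominant.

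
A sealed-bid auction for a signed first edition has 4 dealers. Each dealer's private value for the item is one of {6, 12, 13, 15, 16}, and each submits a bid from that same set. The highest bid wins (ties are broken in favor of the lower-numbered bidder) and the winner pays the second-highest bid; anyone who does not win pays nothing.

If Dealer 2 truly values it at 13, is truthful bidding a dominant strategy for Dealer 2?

Check each profile of the others' bids and compare truth against every alternative bid.
Others bid (6, 6, 6): truth gives 7, best alternative gives 7.
Others bid (6, 6, 12): truth gives 1, best alternative gives 1.
Others bid (6, 12, 6): truth gives 1, best alternative gives 1.
Others bid (6, 12, 12): truth gives 1, best alternative gives 1.
Others bid (12, 6, 6): truth gives 1, best alternative gives 1.
Others bid (12, 6, 12): truth gives 1, best alternative gives 1.
(Remaining 119 profiles checked similarly; truth is weakly best in each.)
In every case the truthful bid is at least as good as any alternative, so it is a dominant strategy.

Yes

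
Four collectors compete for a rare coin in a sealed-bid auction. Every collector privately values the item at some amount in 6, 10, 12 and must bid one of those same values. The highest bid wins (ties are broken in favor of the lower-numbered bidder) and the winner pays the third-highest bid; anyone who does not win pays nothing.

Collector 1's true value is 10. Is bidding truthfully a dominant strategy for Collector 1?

No

Consider the case where Collector 2 bids 6, Collector 3 bids 6 and Collector 4 bids 12.
Truthful bid 10: loses, pays 0, utility 0.
Bid 12 instead: wins, pays 6, utility 10 - 6 = 4.
Since 4 > 0, bidding 12 is strictly better here, so truthful bidding is not dominant.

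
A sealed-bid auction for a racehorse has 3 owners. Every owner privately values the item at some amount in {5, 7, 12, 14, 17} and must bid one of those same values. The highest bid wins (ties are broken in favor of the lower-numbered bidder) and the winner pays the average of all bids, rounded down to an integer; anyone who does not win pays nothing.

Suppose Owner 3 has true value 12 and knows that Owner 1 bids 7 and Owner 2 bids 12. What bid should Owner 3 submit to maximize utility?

Bid 5: loses, pays 0, utility 0.
Bid 7: loses, pays 0, utility 0.
Bid 12: loses, pays 0, utility 0.
Bid 14: wins, pays 11, utility 12 - 11 = 1.
Bid 17: wins, pays 12, utility 12 - 12 = 0.
The best choice is 14 with utility 1.

14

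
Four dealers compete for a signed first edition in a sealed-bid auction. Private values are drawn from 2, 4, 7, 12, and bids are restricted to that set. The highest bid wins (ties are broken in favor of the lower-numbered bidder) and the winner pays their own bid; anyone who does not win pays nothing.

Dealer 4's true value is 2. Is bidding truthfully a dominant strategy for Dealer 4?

Check each profile of the others' bids and compare truth against every alternative bid.
Others bid (2, 2, 2): truth gives 0, best alternative gives -2.
Others bid (2, 2, 4): truth gives 0, best alternative gives 0.
Others bid (2, 2, 7): truth gives 0, best alternative gives 0.
Others bid (2, 2, 12): truth gives 0, best alternative gives 0.
Others bid (2, 4, 2): truth gives 0, best alternative gives 0.
Others bid (2, 4, 4): truth gives 0, best alternative gives 0.
(Remaining 58 profiles checked similarly; truth is weakly best in each.)
In every case the truthful bid is at least as good as any alternative, so it is a dominant strategy.

Yes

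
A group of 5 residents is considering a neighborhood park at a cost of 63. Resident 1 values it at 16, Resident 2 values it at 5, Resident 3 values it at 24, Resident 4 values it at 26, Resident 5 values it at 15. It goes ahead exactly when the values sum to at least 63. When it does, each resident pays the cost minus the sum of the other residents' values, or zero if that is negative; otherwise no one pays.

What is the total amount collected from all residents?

Total value 86 ≥ cost 63, so it is built.
Resident 1: others sum to 70; max(0, 63 - 70) = 0.
Resident 2: others sum to 81; max(0, 63 - 81) = 0.
Resident 3: others sum to 62; max(0, 63 - 62) = 1.
Resident 4: others sum to 60; max(0, 63 - 60) = 3.
Resident 5: others sum to 71; max(0, 63 - 71) = 0.
Total collected = 0 + 0 + 1 + 3 + 0 = 4.

4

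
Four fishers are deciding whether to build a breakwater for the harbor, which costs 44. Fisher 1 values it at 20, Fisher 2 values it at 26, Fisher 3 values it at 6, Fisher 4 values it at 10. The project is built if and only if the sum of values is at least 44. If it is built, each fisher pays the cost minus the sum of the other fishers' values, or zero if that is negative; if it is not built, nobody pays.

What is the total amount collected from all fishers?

Total value 62 ≥ cost 44, so it is built.
Fisher 1: others sum to 42; max(0, 44 - 42) = 2.
Fisher 2: others sum to 36; max(0, 44 - 36) = 8.
Fisher 3: others sum to 56; max(0, 44 - 56) = 0.
Fisher 4: others sum to 52; max(0, 44 - 52) = 0.
Total collected = 2 + 8 + 0 + 0 = 10.

10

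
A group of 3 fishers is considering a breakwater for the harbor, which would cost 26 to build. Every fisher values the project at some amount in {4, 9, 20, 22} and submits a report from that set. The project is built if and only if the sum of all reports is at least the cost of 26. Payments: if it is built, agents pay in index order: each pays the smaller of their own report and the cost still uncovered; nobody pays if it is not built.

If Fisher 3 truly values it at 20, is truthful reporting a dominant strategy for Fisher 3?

Check each profile of the others' reports and compare truth against every alternative report.
Others report (4, 22): truth gives 20, best alternative gives 20.
Others report (9, 20): truth gives 20, best alternative gives 20.
Others report (9, 22): truth gives 20, best alternative gives 20.
Others report (20, 9): truth gives 20, best alternative gives 20.
Others report (20, 20): truth gives 20, best alternative gives 20.
Others report (20, 22): truth gives 20, best alternative gives 20.
(Remaining 10 profiles checked similarly; truth is weakly best in each.)
In every case the truthful report is at least as good as any alternative, so it is a dominant strategy.

Yes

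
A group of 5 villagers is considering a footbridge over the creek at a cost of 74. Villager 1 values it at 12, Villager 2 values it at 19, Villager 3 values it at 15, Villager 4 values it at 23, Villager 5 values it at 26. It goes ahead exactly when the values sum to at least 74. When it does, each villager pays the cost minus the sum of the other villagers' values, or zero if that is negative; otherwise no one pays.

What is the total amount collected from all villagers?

Total value 95 ≥ cost 74, so it is built.
Villager 1: others sum to 83; max(0, 74 - 83) = 0.
Villager 2: others sum to 76; max(0, 74 - 76) = 0.
Villager 3: others sum to 80; max(0, 74 - 80) = 0.
Villager 4: others sum to 72; max(0, 74 - 72) = 2.
Villager 5: others sum to 69; max(0, 74 - 69) = 5.
Total collected = 0 + 0 + 0 + 2 + 5 = 7.

7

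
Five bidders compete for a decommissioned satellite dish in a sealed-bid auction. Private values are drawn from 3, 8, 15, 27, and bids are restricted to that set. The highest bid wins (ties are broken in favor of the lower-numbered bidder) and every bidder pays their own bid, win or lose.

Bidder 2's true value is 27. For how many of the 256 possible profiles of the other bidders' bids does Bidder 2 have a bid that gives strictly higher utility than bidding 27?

Others bid (3, 3, 3, 3): truth gives 0; bid 8 gives 19 > 0. Violating.
Others bid (3, 3, 3, 8): truth gives 0; bid 8 gives 19 > 0. Violating.
Others bid (3, 3, 3, 15): truth gives 0; bid 15 gives 12 > 0. Violating.
Others bid (3, 3, 8, 3): truth gives 0; bid 8 gives 19 > 0. Violating.
Others bid (3, 3, 3, 27): truth gives 0; no alternative beats it.
Others bid (3, 3, 8, 27): truth gives 0; no alternative beats it.
(Checking all 256 profiles: 118 have a profitable deviation, 138 do not.)

118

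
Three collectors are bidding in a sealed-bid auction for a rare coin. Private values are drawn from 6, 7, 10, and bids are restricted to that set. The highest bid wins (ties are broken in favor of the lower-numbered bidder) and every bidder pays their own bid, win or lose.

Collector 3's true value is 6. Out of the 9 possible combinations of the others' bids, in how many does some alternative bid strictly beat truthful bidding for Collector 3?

4

Others bid (6, 6): truth gives -6; bid 7 gives -1 > -6. Violating.
Others bid (6, 7): truth gives -6; bid 10 gives -4 > -6. Violating.
Others bid (7, 6): truth gives -6; bid 10 gives -4 > -6. Violating.
Others bid (7, 7): truth gives -6; bid 10 gives -4 > -6. Violating.
Others bid (6, 10): truth gives -6; no alternative beats it.
Others bid (7, 10): truth gives -6; no alternative beats it.
(Checking all 9 profiles: 4 have a profitable deviation, 5 do not.)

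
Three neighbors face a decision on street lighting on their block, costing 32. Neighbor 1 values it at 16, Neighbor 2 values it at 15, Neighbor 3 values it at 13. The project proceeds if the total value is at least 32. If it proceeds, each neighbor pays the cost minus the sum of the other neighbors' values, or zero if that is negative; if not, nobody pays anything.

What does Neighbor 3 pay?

Total value 44 ≥ cost 32, so the project is built.
The other neighbors' values sum to 31.
Cost minus that sum is 32 - 31 = 1.

1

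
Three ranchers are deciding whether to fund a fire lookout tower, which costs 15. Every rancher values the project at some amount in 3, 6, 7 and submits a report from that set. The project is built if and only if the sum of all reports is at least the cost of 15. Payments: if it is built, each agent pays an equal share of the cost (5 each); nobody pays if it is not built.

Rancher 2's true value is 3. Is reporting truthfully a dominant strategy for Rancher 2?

Check each profile of the others' reports and compare truth against every alternative report.
Others report (3, 6): truth gives 0, best alternative gives -2.
Others report (3, 7): truth gives 0, best alternative gives -2.
Others report (6, 3): truth gives 0, best alternative gives -2.
Others report (7, 3): truth gives 0, best alternative gives -2.
Others report (6, 6): truth gives -2, best alternative gives -2.
Others report (6, 7): truth gives -2, best alternative gives -2.
(Remaining 3 profiles checked similarly; truth is weakly best in each.)
In every case the truthful report is at least as good as any alternative, so it is a dominant strategy.

Yes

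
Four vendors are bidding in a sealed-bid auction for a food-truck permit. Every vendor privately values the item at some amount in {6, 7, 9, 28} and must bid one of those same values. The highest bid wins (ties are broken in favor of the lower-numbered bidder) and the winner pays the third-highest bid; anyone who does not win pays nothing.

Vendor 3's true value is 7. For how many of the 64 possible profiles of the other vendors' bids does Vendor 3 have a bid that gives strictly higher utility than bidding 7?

6

Others bid (6, 6, 9): truth gives 0; bid 9 gives 1 > 0. Violating.
Others bid (6, 6, 28): truth gives 0; bid 28 gives 1 > 0. Violating.
Others bid (6, 7, 6): truth gives 0; bid 9 gives 1 > 0. Violating.
Others bid (6, 9, 6): truth gives 0; bid 28 gives 1 > 0. Violating.
Others bid (6, 6, 6): truth gives 1; no alternative beats it.
Others bid (6, 6, 7): truth gives 1; no alternative beats it.
(Checking all 64 profiles: 6 have a profitable deviation, 58 do not.)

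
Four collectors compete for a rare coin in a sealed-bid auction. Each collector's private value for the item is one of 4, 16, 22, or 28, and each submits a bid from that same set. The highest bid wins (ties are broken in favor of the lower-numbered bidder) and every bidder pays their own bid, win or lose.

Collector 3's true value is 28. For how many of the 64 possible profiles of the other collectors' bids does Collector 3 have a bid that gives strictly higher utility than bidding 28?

Others bid (4, 4, 4): truth gives 0; bid 16 gives 12 > 0. Violating.
Others bid (4, 4, 16): truth gives 0; bid 16 gives 12 > 0. Violating.
Others bid (4, 4, 22): truth gives 0; bid 22 gives 6 > 0. Violating.
Others bid (4, 16, 4): truth gives 0; bid 22 gives 6 > 0. Violating.
Others bid (4, 4, 28): truth gives 0; no alternative beats it.
Others bid (4, 16, 28): truth gives 0; no alternative beats it.
(Checking all 64 profiles: 40 have a profitable deviation, 24 do not.)

40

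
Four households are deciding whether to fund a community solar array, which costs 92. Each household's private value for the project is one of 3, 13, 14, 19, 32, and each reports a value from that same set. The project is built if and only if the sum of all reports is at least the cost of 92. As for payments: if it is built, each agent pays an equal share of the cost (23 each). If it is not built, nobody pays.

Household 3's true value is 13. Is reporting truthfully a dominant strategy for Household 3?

No

Consider the case where Household 1 reports 19, Household 2 reports 32 and Household 4 reports 32.
Truthful report 13: project built, pays 23, utility 13 - 23 = -10.
Report 3 instead: project not built, utility 0.
Since 0 > -10, reporting 3 is strictly better here, so truthful reporting is not dominant.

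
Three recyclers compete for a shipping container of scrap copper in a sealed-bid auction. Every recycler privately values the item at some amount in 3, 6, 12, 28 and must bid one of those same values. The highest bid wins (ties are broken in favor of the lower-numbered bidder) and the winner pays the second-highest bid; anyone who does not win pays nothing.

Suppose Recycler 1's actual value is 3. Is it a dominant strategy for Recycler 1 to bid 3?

Yes

Check each profile of the others' bids and compare truth against every alternative bid.
Others bid (3, 6): truth gives 0, best alternative gives -3.
Others bid (6, 3): truth gives 0, best alternative gives -3.
Others bid (6, 6): truth gives 0, best alternative gives -3.
Others bid (3, 3): truth gives 0, best alternative gives 0.
Others bid (3, 12): truth gives 0, best alternative gives 0.
Others bid (3, 28): truth gives 0, best alternative gives 0.
(Remaining 10 profiles checked similarly; truth is weakly best in each.)
In every case the truthful bid is at least as good as any alternative, so it is a dominant strategy.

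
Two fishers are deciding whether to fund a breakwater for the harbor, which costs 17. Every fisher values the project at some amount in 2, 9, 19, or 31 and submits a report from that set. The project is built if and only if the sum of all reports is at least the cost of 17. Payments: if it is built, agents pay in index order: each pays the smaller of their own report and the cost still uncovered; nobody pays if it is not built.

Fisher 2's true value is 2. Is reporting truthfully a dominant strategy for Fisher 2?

Yes

Check each profile of the others' reports and compare truth against every alternative report.
Others report (9): truth gives 0, best alternative gives -6.
Others report (19): truth gives 2, best alternative gives 2.
Others report (31): truth gives 2, best alternative gives 2.
Others report (2): truth gives 0, best alternative gives 0.
In every case the truthful report is at least as good as any alternative, so it is a dominant strategy.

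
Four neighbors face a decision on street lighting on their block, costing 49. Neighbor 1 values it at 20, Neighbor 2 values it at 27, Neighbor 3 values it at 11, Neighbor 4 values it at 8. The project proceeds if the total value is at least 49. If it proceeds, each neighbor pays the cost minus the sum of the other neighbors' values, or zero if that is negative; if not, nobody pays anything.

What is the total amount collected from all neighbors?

13

Total value 66 ≥ cost 49, so it is built.
Neighbor 1: others sum to 46; max(0, 49 - 46) = 3.
Neighbor 2: others sum to 39; max(0, 49 - 39) = 10.
Neighbor 3: others sum to 55; max(0, 49 - 55) = 0.
Neighbor 4: others sum to 58; max(0, 49 - 58) = 0.
Total collected = 3 + 10 + 0 + 0 = 13.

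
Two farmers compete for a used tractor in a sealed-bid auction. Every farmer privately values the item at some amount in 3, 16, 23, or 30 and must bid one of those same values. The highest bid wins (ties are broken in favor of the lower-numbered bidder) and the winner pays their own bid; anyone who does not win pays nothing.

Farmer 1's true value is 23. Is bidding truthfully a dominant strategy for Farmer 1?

Consider the case where Farmer 2 bids 3.
Truthful bid 23: wins, pays 23, utility 23 - 23 = 0.
Bid 3 instead: wins, pays 3, utility 23 - 3 = 20.
Since 20 > 0, bidding 3 is strictly better here, so truthful bidding is not dominant.

No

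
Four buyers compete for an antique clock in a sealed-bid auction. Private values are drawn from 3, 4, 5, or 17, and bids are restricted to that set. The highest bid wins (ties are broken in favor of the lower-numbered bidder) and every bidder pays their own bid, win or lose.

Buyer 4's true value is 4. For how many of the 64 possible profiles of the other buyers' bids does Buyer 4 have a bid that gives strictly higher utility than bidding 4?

63

Others bid (3, 3, 4): truth gives -4; bid 5 gives -1 > -4. Violating.
Others bid (3, 3, 5): truth gives -4; bid 3 gives -3 > -4. Violating.
Others bid (3, 3, 17): truth gives -4; bid 3 gives -3 > -4. Violating.
Others bid (3, 4, 3): truth gives -4; bid 5 gives -1 > -4. Violating.
Others bid (3, 3, 3): truth gives 0; no alternative beats it.
(Checking all 64 profiles: 63 have a profitable deviation, 1 does not.)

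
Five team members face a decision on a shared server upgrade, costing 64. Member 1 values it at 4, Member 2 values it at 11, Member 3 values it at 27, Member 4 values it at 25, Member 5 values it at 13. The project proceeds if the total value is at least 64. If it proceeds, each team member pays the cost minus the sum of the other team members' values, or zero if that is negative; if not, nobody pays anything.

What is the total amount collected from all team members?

Total value 80 ≥ cost 64, so it is built.
Member 1: others sum to 76; max(0, 64 - 76) = 0.
Member 2: others sum to 69; max(0, 64 - 69) = 0.
Member 3: others sum to 53; max(0, 64 - 53) = 11.
Member 4: others sum to 55; max(0, 64 - 55) = 9.
Member 5: others sum to 67; max(0, 64 - 67) = 0.
Total collected = 0 + 0 + 11 + 9 + 0 = 20.

20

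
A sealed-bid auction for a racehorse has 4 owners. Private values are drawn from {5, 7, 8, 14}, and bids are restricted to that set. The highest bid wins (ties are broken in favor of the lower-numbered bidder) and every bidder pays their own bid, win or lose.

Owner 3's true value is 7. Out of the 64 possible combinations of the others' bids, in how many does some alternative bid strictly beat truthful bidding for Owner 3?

62

Others bid (5, 5, 8): truth gives -7; bid 8 gives -1 > -7. Violating.
Others bid (5, 5, 14): truth gives -7; bid 5 gives -5 > -7. Violating.
Others bid (5, 7, 5): truth gives -7; bid 8 gives -1 > -7. Violating.
Others bid (5, 7, 7): truth gives -7; bid 8 gives -1 > -7. Violating.
Others bid (5, 5, 5): truth gives 0; no alternative beats it.
Others bid (5, 5, 7): truth gives 0; no alternative beats it.
(Checking all 64 profiles: 62 have a profitable deviation, 2 do not.)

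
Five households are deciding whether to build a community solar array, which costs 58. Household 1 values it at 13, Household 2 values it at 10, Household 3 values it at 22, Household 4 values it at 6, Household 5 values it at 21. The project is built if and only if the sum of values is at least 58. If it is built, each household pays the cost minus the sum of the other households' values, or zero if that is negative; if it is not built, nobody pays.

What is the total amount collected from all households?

Total value 72 ≥ cost 58, so it is built.
Household 1: others sum to 59; max(0, 58 - 59) = 0.
Household 2: others sum to 62; max(0, 58 - 62) = 0.
Household 3: others sum to 50; max(0, 58 - 50) = 8.
Household 4: others sum to 66; max(0, 58 - 66) = 0.
Household 5: others sum to 51; max(0, 58 - 51) = 7.
Total collected = 0 + 0 + 8 + 0 + 7 = 15.

15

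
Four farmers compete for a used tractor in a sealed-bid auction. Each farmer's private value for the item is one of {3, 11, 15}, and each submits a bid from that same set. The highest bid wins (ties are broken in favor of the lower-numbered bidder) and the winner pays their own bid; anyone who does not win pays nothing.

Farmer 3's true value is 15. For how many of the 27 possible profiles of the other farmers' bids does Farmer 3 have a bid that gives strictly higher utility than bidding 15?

Others bid (3, 3, 3): truth gives 0; bid 11 gives 4 > 0. Violating.
Others bid (3, 3, 11): truth gives 0; bid 11 gives 4 > 0. Violating.
Others bid (3, 3, 15): truth gives 0; no alternative beats it.
Others bid (3, 11, 3): truth gives 0; no alternative beats it.
(Checking all 27 profiles: 2 have a profitable deviation, 25 do not.)

2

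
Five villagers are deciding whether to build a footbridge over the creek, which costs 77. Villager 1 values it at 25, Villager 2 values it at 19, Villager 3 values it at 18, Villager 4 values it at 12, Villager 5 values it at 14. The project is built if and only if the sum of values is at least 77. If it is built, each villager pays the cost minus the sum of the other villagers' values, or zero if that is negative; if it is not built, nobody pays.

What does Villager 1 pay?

Total value 88 ≥ cost 77, so the project is built.
The other villagers' values sum to 63.
Cost minus that sum is 77 - 63 = 14.

14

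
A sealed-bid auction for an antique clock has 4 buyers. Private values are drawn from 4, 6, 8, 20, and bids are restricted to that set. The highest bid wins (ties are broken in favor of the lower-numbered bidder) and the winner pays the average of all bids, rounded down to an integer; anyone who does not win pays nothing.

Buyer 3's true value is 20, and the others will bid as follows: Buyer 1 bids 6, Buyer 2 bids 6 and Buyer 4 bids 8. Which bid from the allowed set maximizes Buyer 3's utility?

8

Bid 4: loses, pays 0, utility 0.
Bid 6: loses, pays 0, utility 0.
Bid 8: wins, pays 7, utility 20 - 7 = 13.
Bid 20: wins, pays 10, utility 20 - 10 = 10.
The best choice is 8 with utility 13.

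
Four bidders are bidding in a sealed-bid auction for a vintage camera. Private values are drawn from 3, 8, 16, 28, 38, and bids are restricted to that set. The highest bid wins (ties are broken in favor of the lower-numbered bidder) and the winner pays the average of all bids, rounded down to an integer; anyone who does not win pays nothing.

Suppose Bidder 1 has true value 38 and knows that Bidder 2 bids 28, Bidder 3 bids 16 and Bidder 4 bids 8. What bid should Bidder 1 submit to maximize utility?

Bid 3: loses, pays 0, utility 0.
Bid 8: loses, pays 0, utility 0.
Bid 16: loses, pays 0, utility 0.
Bid 28: wins, pays 20, utility 38 - 20 = 18.
Bid 38: wins, pays 22, utility 38 - 22 = 16.
The best choice is 28 with utility 18.

28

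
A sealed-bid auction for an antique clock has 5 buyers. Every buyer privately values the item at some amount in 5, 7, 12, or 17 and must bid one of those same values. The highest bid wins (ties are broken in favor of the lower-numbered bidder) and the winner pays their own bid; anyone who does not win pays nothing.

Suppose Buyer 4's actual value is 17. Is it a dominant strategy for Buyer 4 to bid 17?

Consider the case where Buyer 1 bids 5, Buyer 2 bids 5, Buyer 3 bids 5 and Buyer 5 bids 5.
Truthful bid 17: wins, pays 17, utility 17 - 17 = 0.
Bid 7 instead: wins, pays 7, utility 17 - 7 = 10.
Since 10 > 0, bidding 7 is strictly better here, so truthful bidding is not dominant.

No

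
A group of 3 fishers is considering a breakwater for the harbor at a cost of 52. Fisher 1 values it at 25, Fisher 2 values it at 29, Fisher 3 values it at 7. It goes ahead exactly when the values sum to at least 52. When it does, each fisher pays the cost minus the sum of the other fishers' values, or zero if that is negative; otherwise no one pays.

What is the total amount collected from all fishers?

36

Total value 61 ≥ cost 52, so it is built.
Fisher 1: others sum to 36; max(0, 52 - 36) = 16.
Fisher 2: others sum to 32; max(0, 52 - 32) = 20.
Fisher 3: others sum to 54; max(0, 52 - 54) = 0.
Total collected = 16 + 20 + 0 = 36.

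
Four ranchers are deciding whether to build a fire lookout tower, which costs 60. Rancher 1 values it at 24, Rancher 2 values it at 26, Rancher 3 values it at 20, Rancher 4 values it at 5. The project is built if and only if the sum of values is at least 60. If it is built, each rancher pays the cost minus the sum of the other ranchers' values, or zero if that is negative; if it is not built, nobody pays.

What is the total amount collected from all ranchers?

Total value 75 ≥ cost 60, so it is built.
Rancher 1: others sum to 51; max(0, 60 - 51) = 9.
Rancher 2: others sum to 49; max(0, 60 - 49) = 11.
Rancher 3: others sum to 55; max(0, 60 - 55) = 5.
Rancher 4: others sum to 70; max(0, 60 - 70) = 0.
Total collected = 9 + 11 + 5 + 0 = 25.

25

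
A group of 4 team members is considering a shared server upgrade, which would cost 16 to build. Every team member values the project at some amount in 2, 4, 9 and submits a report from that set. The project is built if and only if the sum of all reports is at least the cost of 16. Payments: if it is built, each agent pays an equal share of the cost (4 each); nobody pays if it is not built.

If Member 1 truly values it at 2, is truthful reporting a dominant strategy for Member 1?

Check each profile of the others' reports and compare truth against every alternative report.
Others report (2, 2, 9): truth gives 0, best alternative gives -2.
Others report (2, 9, 2): truth gives 0, best alternative gives -2.
Others report (4, 4, 4): truth gives 0, best alternative gives -2.
Others report (9, 2, 2): truth gives 0, best alternative gives -2.
Others report (2, 4, 9): truth gives -2, best alternative gives -2.
Others report (2, 9, 4): truth gives -2, best alternative gives -2.
(Remaining 21 profiles checked similarly; truth is weakly best in each.)
In every case the truthful report is at least as good as any alternative, so it is a dominant strategy.

Yes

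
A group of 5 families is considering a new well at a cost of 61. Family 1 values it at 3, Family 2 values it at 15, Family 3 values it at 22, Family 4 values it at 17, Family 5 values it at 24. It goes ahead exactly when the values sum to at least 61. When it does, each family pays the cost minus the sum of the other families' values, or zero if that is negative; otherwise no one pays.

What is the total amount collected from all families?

6

Total value 81 ≥ cost 61, so it is built.
Family 1: others sum to 78; max(0, 61 - 78) = 0.
Family 2: others sum to 66; max(0, 61 - 66) = 0.
Family 3: others sum to 59; max(0, 61 - 59) = 2.
Family 4: others sum to 64; max(0, 61 - 64) = 0.
Family 5: others sum to 57; max(0, 61 - 57) = 4.
Total collected = 0 + 0 + 2 + 0 + 4 = 6.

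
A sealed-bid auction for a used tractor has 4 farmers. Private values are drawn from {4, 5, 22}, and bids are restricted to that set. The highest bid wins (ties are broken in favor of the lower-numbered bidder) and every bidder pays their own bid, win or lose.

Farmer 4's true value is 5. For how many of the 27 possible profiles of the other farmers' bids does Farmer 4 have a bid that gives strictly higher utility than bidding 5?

26

Others bid (4, 4, 5): truth gives -5; bid 4 gives -4 > -5. Violating.
Others bid (4, 4, 22): truth gives -5; bid 4 gives -4 > -5. Violating.
Others bid (4, 5, 4): truth gives -5; bid 4 gives -4 > -5. Violating.
Others bid (4, 5, 5): truth gives -5; bid 4 gives -4 > -5. Violating.
Others bid (4, 4, 4): truth gives 0; no alternative beats it.
(Checking all 27 profiles: 26 have a profitable deviation, 1 does not.)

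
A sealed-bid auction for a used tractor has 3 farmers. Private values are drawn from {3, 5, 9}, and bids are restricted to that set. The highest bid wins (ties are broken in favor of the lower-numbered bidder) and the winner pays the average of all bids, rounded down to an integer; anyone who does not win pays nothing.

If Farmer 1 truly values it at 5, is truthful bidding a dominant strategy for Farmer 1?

Check each profile of the others' bids and compare truth against every alternative bid.
Others bid (3, 5): truth gives 1, best alternative gives 0.
Others bid (5, 3): truth gives 1, best alternative gives 0.
Others bid (3, 3): truth gives 2, best alternative gives 2.
Others bid (3, 9): truth gives 0, best alternative gives 0.
Others bid (5, 5): truth gives 0, best alternative gives 0.
Others bid (5, 9): truth gives 0, best alternative gives 0.
(Remaining 3 profiles checked similarly; truth is weakly best in each.)
In every case the truthful bid is at least as good as any alternative, so it is a dominant strategy.

Yes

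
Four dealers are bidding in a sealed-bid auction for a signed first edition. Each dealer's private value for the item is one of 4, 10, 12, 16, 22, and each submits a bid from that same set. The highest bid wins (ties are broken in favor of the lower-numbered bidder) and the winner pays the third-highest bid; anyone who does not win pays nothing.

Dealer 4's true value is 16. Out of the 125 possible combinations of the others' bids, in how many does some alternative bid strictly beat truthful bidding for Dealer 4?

27

Others bid (4, 4, 16): truth gives 0; bid 22 gives 12 > 0. Violating.
Others bid (4, 10, 16): truth gives 0; bid 22 gives 6 > 0. Violating.
Others bid (4, 12, 16): truth gives 0; bid 22 gives 4 > 0. Violating.
Others bid (4, 16, 4): truth gives 0; bid 22 gives 12 > 0. Violating.
Others bid (4, 4, 4): truth gives 12; no alternative beats it.
Others bid (4, 4, 10): truth gives 12; no alternative beats it.
(Checking all 125 profiles: 27 have a profitable deviation, 98 do not.)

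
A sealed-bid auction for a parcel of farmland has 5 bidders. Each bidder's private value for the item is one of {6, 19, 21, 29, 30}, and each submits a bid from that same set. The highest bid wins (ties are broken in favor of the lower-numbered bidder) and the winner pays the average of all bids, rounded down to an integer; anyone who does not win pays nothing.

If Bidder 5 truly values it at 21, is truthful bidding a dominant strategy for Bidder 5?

Consider the case where Bidder 1 bids 6, Bidder 2 bids 6, Bidder 3 bids 6 and Bidder 4 bids 6.
Truthful bid 21: wins, pays 9, utility 21 - 9 = 12.
Bid 19 instead: wins, pays 8, utility 21 - 8 = 13.
Since 13 > 12, bidding 19 is strictly better here, so truthful bidding is not dominant.

No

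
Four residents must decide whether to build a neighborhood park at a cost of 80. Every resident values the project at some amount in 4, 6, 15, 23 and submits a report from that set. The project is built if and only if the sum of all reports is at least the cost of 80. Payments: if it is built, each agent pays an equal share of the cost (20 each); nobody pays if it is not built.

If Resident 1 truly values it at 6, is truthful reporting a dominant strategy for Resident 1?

Yes

Check each profile of the others' reports and compare truth against every alternative report.
Others report (4, 4, 4): truth gives 0, best alternative gives 0.
Others report (4, 4, 6): truth gives 0, best alternative gives 0.
Others report (4, 4, 15): truth gives 0, best alternative gives 0.
Others report (4, 4, 23): truth gives 0, best alternative gives 0.
Others report (4, 6, 4): truth gives 0, best alternative gives 0.
Others report (4, 6, 6): truth gives 0, best alternative gives 0.
(Remaining 58 profiles checked similarly; truth is weakly best in each.)
In every case the truthful report is at least as good as any alternative, so it is a dominant strategy.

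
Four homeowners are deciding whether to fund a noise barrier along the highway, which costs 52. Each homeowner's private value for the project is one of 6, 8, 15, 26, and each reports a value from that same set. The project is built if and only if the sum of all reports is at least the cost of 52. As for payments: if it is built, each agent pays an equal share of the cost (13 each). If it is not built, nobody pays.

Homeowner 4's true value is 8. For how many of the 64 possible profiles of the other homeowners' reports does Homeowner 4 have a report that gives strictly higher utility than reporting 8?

1

Others report (15, 15, 15): truth gives -5; report 6 gives 0 > -5. Violating.
Others report (6, 6, 6): truth gives 0; no alternative beats it.
Others report (6, 6, 8): truth gives 0; no alternative beats it.
(Checking all 64 profiles: 1 has a profitable deviation, 63 do not.)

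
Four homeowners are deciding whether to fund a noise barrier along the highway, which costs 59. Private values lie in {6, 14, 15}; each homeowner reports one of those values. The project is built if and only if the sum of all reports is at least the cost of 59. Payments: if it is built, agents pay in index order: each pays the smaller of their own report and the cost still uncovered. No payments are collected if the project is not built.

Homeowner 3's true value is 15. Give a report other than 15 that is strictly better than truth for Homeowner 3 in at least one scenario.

14

Suppose Homeowner 1 reports 15, Homeowner 2 reports 15 and Homeowner 4 reports 15.
Report 15: project built, pays 15, utility 15 - 15 = 0.
Report 14: project built, pays 14, utility 15 - 14 = 1.
So reporting 14 beats truth here (1 > 0).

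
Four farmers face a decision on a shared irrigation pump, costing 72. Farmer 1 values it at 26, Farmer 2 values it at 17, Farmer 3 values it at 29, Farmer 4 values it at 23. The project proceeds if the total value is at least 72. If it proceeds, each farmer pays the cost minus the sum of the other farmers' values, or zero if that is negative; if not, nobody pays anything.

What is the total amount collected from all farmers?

Total value 95 ≥ cost 72, so it is built.
Farmer 1: others sum to 69; max(0, 72 - 69) = 3.
Farmer 2: others sum to 78; max(0, 72 - 78) = 0.
Farmer 3: others sum to 66; max(0, 72 - 66) = 6.
Farmer 4: others sum to 72; max(0, 72 - 72) = 0.
Total collected = 3 + 0 + 6 + 0 = 9.

9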